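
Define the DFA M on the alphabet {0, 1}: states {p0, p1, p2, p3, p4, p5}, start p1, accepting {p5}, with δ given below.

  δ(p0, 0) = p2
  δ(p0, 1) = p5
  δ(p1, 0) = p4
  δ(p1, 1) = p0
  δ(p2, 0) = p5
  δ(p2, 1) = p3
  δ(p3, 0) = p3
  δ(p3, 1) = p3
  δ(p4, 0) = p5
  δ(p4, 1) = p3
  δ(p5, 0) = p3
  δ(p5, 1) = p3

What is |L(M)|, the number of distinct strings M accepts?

The useful subgraph on states {p0, p1, p2, p4, p5} is acyclic, so L(M) is finite; the longest accepting path visits 4 useful states, giving maximum string length 3.
Counting accepting paths from p1 by length: 2 of length 2, 1 of length 3. Total 3.

3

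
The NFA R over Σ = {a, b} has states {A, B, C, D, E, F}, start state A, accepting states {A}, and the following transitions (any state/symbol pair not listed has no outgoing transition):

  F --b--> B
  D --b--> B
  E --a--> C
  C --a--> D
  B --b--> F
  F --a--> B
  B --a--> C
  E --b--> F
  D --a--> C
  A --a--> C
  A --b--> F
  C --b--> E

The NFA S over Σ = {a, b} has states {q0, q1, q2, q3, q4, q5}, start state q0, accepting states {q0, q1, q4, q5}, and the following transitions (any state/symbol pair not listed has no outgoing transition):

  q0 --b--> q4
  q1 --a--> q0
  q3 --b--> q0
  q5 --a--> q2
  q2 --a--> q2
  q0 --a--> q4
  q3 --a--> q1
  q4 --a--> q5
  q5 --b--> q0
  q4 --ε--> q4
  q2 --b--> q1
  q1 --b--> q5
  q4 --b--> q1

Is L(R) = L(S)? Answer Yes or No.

The string a is accepted by S but rejected by R.
So L(R) ≠ L(S).

No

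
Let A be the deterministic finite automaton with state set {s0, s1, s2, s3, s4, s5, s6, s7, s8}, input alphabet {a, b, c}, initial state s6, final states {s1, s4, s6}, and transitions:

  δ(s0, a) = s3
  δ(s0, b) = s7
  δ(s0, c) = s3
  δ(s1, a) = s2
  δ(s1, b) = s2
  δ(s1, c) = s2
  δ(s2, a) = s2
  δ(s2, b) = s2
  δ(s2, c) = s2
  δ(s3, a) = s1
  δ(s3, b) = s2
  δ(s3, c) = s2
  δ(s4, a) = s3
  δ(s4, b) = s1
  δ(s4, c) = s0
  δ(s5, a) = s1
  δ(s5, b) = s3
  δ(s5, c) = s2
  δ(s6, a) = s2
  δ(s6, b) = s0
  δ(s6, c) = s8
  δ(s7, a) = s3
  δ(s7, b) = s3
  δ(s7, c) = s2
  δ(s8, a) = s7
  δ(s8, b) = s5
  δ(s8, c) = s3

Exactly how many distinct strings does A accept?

The useful subgraph on states {s0, s1, s3, s5, s6, s7, s8} is acyclic, so L(A) is finite; the longest accepting path visits 5 useful states, giving maximum string length 4.
Counting accepting paths from s6 by length: 1 of length 0, 4 of length 3, 5 of length 4. Total 10.

10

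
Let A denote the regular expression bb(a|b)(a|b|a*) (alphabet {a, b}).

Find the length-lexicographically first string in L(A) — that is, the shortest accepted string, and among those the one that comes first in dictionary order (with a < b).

By inspection of the expression, no string of length less than 3 matches, and bba is the lexicographically first match of length 3.

bba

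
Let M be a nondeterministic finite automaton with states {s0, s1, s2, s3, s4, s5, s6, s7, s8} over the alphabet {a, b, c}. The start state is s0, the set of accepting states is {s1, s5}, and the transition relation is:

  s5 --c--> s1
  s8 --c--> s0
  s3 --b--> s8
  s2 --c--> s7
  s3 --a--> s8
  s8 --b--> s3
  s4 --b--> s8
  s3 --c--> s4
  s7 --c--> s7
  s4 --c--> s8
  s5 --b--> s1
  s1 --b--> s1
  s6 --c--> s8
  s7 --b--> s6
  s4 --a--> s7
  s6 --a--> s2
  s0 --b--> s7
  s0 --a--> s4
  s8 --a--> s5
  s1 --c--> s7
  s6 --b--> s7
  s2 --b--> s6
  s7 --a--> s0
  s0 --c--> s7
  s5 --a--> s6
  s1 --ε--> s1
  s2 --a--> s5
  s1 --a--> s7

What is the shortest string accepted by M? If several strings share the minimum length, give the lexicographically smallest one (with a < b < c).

A breadth-first search from s0 reaches an accepting state first via the path s0 → s4 → s8 → s5 on input aba.
No string of length < 3 is accepted (BFS exhausts all shorter strings without reaching an accepting state), and aba is the lexicographically least accepting string of length 3.

aba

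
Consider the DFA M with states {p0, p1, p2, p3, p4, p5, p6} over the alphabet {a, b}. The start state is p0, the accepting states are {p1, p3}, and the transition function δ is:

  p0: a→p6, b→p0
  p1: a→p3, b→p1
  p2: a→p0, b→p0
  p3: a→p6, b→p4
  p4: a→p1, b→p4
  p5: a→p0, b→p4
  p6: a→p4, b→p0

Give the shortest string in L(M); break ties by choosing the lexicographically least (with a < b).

aaa

A breadth-first search from p0 reaches an accepting state first via the path p0 → p6 → p4 → p1 on input aaa.
No string of length < 3 is accepted (BFS exhausts all shorter strings without reaching an accepting state), and aaa is the lexicographically least accepting string of length 3.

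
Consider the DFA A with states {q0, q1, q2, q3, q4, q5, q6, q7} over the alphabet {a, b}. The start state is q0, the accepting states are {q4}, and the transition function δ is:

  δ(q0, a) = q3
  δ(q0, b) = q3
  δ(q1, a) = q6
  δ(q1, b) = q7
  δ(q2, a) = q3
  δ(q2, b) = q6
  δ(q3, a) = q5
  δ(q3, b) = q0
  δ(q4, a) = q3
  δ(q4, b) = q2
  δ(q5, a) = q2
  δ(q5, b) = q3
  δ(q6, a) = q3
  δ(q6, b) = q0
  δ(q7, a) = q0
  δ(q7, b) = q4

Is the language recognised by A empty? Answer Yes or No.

The states reachable from the start state are {q0, q2, q3, q5, q6}.
None of the accepting states {q4} is reachable, so no string is accepted and L(A) = ∅.

Yes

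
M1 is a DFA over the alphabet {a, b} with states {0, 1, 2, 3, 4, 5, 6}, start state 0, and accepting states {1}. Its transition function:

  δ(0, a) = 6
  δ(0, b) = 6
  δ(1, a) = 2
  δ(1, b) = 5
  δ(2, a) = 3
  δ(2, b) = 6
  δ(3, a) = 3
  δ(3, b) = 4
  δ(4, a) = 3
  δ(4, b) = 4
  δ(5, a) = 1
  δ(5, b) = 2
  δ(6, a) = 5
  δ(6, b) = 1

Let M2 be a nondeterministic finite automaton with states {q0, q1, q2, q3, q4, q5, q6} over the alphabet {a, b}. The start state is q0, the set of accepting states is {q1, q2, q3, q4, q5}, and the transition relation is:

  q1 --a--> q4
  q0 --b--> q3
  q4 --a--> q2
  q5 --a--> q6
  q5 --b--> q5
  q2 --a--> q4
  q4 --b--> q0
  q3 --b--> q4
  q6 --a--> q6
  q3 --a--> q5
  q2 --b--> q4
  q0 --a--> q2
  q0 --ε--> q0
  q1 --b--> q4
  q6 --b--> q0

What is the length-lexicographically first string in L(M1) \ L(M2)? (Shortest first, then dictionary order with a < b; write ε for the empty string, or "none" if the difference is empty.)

The string baa is accepted by M1 but not by M2.
No shorter string lies in the difference, and baa is the lexicographically first length-3 string in L(M1) \ L(M2).

baa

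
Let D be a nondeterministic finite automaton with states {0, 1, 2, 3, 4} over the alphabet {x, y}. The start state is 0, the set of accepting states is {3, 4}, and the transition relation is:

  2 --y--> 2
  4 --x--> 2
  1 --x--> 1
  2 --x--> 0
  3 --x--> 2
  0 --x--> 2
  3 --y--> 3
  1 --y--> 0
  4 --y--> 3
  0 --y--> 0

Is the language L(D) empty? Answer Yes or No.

The states reachable from the start state are {0, 2}.
None of the accepting states {3, 4} is reachable, so no string is accepted and L(D) = ∅.

Yes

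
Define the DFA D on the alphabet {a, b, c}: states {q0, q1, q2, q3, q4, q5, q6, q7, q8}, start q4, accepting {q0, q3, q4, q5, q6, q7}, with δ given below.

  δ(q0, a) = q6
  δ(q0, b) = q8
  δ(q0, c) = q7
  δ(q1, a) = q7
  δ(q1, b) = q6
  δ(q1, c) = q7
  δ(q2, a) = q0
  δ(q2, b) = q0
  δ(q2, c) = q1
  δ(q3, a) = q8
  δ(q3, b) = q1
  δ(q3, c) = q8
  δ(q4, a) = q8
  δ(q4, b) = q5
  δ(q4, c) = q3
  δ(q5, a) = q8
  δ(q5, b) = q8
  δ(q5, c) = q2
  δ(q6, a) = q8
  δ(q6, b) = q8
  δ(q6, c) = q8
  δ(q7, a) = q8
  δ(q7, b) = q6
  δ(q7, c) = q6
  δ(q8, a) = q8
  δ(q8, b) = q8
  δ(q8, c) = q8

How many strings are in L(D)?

27

The useful subgraph on states {q0, q1, q2, q3, q4, q5, q6, q7} is acyclic, so L(D) is finite; the longest accepting path visits 6 useful states, giving maximum string length 5.
Counting accepting paths from q4 by length: 1 of length 0, 2 of length 1, 5 of length 3, 11 of length 4, 8 of length 5. Total 27.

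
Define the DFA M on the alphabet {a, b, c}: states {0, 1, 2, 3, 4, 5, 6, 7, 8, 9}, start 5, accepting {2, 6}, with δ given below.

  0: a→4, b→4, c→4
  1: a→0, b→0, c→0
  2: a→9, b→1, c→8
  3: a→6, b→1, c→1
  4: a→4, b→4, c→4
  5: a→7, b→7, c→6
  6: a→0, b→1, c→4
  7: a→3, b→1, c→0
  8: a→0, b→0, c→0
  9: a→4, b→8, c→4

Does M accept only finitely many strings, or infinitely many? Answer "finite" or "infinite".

The useful states (reachable from 5 and able to reach an accepting state) are {3, 5, 6, 7}.
Restricted to these states the transition graph has no cycle, so every accepting path has bounded length and L is finite.

finite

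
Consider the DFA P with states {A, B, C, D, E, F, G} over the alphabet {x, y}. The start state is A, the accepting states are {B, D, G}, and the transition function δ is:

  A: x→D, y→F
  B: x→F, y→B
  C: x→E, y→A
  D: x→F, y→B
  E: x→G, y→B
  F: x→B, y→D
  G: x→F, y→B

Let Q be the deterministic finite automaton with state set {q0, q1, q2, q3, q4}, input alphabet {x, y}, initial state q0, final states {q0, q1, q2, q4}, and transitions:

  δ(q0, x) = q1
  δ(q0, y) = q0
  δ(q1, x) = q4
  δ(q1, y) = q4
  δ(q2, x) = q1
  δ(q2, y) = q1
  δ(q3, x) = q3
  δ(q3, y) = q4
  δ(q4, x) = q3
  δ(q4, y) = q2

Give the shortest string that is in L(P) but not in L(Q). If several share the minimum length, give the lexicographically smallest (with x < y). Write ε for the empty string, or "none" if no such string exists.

xxx

The string xxx is accepted by P but not by Q.
No shorter string lies in the difference, and xxx is the lexicographically first length-3 string in L(P) \ L(Q).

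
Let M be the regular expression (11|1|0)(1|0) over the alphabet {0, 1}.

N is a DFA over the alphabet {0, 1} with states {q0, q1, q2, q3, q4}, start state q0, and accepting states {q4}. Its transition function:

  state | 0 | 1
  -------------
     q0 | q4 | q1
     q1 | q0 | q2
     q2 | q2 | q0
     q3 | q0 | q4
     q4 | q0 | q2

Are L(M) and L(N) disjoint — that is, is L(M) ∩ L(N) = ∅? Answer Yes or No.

Yes

Converting the expression M to a DFA (subset construction, then merging equivalent states) gives the minimal DFA with states {m0, m1, m2, m3, m4, m5}, start state m0, accepting states {m3, m4} and transitions m0: 0→m1, 1→m2; m1: 0→m3, 1→m3; m2: 0→m3, 1→m4; m3: 0→m5, 1→m5; m4: 0→m3, 1→m3; m5: 0→m5, 1→m5.
Exploring the product automaton M × N from the start pair (m0, q0), following both machines on each input symbol, reaches 10 state pairs: (m0, q0), (m1, q4), (m2, q1), (m3, q0), (m3, q2), (m4, q2), (m5, q4), (m5, q1), (m5, q2), (m5, q0).
M accepts in {m3, m4} and N accepts in {q4}; no reachable pair has both components accepting, so no string drives both machines to acceptance simultaneously and L(M) ∩ L(N) = ∅.
So no string is accepted by both, and the intersection is empty.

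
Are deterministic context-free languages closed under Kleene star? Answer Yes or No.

L = {c aⁿbⁿ : n≥0} ∪ {cc aⁿb²ⁿ : n≥0} is a DCFL (the number of leading c's fixes which ratio the DPDA checks), but L* is not. Every word of L starts with c, so in a factorisation of the string cc aⁱbʲ (i≥1) into words of L each factor begins at one of the two c's: either the whole string is a single word of L (forcing j = 2i), or it splits as c · (c aⁱbʲ) with c ∈ L (take n = 0) and c aⁱbʲ ∈ L (forcing j = i). Thus L* ∩ cca⁺b* = {cc aⁿbⁿ : n≥1} ∪ {cc aⁿb²ⁿ : n≥1}. A DPDA for L* would give one for this intersection with a regular set, and, started from its configuration after reading cc, one for {aⁿbⁿ : n≥1} ∪ {aⁿb²ⁿ : n≥1}, which no deterministic PDA accepts (a DPDA for it would have a single run on aⁿb²ⁿ, accepting after the prefix aⁿbⁿ and accepting again after n more b's; an ordinary PDA that simulates it on a's and b's and, at any moment when it is accepting, may switch to reading only a fresh letter d while feeding each d to the simulation as a b, would accept aⁱbʲdᵏ (k≥1) exactly when both aⁱbʲ and aⁱbʲ⁺ᵏ are in the language, i.e. its language intersected with the regular set a*b*d⁺ would be exactly {aⁿbⁿdⁿ : n≥1} — impossible, since context-free languages are closed under intersection with regular sets and {aⁿbⁿdⁿ} is not context-free). So L* is not a DCFL.

No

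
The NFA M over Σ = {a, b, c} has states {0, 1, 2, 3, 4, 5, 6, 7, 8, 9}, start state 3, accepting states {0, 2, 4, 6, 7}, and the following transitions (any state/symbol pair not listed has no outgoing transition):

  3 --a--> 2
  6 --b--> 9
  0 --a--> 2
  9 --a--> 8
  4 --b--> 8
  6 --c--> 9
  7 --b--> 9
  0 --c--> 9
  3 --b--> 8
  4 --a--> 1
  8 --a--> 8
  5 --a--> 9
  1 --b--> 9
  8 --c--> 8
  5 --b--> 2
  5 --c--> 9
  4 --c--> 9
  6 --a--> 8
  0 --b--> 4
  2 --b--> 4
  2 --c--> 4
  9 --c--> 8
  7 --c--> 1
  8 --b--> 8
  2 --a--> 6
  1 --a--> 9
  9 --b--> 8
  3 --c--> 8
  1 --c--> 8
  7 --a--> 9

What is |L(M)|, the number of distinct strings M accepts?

4

The useful subgraph on states {2, 3, 4, 6} is acyclic, so L(M) is finite; the longest accepting path visits 3 useful states, giving maximum string length 2.
Counting accepting paths from 3 by length: 1 of length 1, 3 of length 2. Total 4.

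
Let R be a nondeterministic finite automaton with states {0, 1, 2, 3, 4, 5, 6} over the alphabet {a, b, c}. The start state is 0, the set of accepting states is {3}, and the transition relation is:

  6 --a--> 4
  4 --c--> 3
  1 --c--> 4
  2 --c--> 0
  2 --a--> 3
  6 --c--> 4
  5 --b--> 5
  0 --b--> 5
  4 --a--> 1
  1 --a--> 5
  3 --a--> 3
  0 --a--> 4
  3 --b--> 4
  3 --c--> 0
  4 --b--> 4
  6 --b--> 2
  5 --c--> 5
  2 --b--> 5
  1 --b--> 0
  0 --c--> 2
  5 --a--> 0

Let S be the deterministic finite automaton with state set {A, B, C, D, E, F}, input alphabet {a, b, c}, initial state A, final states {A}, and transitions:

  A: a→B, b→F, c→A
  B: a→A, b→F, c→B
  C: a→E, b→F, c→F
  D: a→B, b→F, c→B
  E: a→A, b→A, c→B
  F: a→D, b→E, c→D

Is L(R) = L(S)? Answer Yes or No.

No

The string ac is accepted by R but rejected by S.
So L(R) ≠ L(S).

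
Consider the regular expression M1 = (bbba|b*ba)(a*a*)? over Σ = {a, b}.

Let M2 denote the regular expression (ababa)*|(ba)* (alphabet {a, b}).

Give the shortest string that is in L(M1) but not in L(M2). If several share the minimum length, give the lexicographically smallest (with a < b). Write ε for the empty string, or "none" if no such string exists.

baa

The string baa is accepted by M1 but not by M2.
No shorter string lies in the difference, and baa is the lexicographically first length-3 string in L(M1) \ L(M2).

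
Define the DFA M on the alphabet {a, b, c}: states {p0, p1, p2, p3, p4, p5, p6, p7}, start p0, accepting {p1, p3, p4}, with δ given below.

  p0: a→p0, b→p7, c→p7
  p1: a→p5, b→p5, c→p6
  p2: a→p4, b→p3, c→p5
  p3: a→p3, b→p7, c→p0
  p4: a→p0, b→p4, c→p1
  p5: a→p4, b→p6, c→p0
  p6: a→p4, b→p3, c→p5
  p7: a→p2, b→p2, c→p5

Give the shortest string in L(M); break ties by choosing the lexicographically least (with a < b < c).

baa

A breadth-first search from p0 reaches an accepting state first via the path p0 → p7 → p2 → p4 on input baa.
No string of length < 3 is accepted (BFS exhausts all shorter strings without reaching an accepting state), and baa is the lexicographically least accepting string of length 3.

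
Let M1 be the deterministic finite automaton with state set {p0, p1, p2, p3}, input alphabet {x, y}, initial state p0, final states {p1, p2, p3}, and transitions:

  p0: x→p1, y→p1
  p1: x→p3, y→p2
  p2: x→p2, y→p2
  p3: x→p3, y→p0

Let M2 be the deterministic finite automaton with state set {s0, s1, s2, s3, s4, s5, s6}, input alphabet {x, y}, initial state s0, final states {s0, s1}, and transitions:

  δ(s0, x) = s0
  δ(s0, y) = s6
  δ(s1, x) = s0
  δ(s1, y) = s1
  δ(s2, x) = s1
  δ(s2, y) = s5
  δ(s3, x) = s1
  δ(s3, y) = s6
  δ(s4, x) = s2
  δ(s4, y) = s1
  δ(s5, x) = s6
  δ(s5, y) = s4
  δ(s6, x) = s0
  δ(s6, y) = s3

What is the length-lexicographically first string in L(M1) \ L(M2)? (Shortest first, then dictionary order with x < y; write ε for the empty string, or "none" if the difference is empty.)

y

The string y is accepted by M1 but not by M2.
No shorter string lies in the difference, and y is the lexicographically first length-1 string in L(M1) \ L(M2).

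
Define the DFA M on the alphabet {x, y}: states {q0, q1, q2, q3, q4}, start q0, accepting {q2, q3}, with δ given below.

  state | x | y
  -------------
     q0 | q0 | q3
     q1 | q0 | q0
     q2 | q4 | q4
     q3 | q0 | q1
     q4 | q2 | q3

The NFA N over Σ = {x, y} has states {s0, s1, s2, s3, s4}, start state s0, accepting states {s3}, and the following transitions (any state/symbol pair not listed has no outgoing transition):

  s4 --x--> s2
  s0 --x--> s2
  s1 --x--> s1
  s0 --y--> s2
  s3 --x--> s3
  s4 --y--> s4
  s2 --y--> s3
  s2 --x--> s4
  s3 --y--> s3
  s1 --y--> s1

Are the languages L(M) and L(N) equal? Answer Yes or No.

The string y is accepted by M but rejected by N.
So L(M) ≠ L(N).

No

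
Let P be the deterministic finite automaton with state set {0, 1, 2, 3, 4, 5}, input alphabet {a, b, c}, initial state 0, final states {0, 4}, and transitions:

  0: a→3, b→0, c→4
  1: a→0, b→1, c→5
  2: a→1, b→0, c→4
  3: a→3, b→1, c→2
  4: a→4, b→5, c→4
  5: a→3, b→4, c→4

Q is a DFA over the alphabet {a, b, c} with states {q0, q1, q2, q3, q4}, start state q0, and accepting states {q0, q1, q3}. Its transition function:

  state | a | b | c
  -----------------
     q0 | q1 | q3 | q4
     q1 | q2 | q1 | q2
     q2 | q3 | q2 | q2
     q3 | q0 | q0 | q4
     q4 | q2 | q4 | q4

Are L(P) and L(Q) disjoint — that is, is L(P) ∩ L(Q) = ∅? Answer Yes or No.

The empty string ε is accepted by both P and Q.
Hence L(P) ∩ L(Q) ≠ ∅.

No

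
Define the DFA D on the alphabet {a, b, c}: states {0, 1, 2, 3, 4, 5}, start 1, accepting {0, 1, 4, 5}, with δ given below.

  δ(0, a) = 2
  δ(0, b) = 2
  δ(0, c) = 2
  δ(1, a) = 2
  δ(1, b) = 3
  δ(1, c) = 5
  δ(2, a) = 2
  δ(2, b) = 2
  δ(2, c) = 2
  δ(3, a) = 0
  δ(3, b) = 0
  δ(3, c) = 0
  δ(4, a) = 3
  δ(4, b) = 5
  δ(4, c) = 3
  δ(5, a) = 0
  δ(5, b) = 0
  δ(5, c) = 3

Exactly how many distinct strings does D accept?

10

The useful subgraph on states {0, 1, 3, 5} is acyclic, so L(D) is finite; the longest accepting path visits 4 useful states, giving maximum string length 3.
Counting accepting paths from 1 by length: 1 of length 0, 1 of length 1, 5 of length 2, 3 of length 3. Total 10.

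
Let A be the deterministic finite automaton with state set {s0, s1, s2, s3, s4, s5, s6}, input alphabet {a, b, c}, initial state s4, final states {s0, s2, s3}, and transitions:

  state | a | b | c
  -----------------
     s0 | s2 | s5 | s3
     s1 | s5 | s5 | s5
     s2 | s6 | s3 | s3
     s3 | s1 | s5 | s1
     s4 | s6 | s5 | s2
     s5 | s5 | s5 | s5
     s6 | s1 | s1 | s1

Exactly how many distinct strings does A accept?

The useful subgraph on states {s2, s3, s4} is acyclic, so L(A) is finite; the longest accepting path visits 3 useful states, giving maximum string length 2.
Counting accepting paths from s4 by length: 1 of length 1, 2 of length 2. Total 3.

3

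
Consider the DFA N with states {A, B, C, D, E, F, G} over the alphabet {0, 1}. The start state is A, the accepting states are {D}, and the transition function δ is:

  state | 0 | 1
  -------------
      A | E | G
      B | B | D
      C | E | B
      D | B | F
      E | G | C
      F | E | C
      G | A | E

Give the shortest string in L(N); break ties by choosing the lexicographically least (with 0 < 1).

A breadth-first search from A reaches an accepting state first via the path A → E → C → B → D on input 0111.
No string of length < 4 is accepted (BFS exhausts all shorter strings without reaching an accepting state), and 0111 is the lexicographically least accepting string of length 4.

0111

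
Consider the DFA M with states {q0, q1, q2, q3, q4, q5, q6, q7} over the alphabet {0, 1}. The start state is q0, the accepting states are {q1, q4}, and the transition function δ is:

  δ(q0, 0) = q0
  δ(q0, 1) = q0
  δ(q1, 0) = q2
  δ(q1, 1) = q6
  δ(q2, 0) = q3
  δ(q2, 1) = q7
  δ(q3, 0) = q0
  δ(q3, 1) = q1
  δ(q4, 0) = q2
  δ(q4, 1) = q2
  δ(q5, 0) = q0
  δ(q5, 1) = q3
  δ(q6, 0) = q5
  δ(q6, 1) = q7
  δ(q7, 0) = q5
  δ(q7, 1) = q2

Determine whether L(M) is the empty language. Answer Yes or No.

Yes

The states reachable from the start state are {q0}.
None of the accepting states {q1, q4} is reachable, so no string is accepted and L(M) = ∅.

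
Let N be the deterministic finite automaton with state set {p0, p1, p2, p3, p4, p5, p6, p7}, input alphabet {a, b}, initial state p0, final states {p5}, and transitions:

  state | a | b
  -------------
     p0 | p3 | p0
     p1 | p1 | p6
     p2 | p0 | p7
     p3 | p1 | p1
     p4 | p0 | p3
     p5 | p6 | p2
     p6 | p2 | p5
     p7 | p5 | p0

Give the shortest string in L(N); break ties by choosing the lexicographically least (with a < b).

A breadth-first search from p0 reaches an accepting state first via the path p0 → p3 → p1 → p6 → p5 on input aabb.
No string of length < 4 is accepted (BFS exhausts all shorter strings without reaching an accepting state), and aabb is the lexicographically least accepting string of length 4.

aabb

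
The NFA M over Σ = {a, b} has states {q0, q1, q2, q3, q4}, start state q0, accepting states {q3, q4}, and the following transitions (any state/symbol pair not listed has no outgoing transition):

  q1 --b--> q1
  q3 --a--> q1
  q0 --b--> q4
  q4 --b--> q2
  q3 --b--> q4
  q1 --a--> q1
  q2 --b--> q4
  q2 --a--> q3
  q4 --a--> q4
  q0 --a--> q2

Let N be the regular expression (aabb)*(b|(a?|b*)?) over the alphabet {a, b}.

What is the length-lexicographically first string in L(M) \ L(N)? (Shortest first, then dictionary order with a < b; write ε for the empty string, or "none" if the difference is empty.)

aa

The string aa is accepted by M but not by N.
No shorter string lies in the difference, and aa is the lexicographically first length-2 string in L(M) \ L(N).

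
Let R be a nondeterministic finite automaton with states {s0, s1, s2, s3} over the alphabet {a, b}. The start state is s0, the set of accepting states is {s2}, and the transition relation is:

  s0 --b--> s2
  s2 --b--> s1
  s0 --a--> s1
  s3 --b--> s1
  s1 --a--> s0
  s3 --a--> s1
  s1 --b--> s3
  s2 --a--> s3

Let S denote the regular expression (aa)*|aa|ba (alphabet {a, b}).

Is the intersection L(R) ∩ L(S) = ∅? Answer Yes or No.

Converting the expression S to a DFA (subset construction, then merging equivalent states) gives the minimal DFA with states {r0, r1, r2, r3, r4, r5}, start state r0, accepting states {r0, r3, r5} and transitions r0: a→r1, b→r2; r1: a→r3, b→r4; r2: a→r5, b→r4; r3: a→r1, b→r4; r4: a→r4, b→r4; r5: a→r4, b→r4.
Exploring the product automaton R × S from the start pair (s0, r0), following both machines on each input symbol, reaches 9 state pairs: (s0, r0), (s1, r1), (s2, r2), (s0, r3), (s3, r4), (s3, r5), (s1, r4), (s2, r4), (s0, r4).
R accepts in {s2} and S accepts in {r0, r3, r5}; no reachable pair has both components accepting, so no string drives both machines to acceptance simultaneously and L(R) ∩ L(S) = ∅.
So no string is accepted by both, and the intersection is empty.

Yes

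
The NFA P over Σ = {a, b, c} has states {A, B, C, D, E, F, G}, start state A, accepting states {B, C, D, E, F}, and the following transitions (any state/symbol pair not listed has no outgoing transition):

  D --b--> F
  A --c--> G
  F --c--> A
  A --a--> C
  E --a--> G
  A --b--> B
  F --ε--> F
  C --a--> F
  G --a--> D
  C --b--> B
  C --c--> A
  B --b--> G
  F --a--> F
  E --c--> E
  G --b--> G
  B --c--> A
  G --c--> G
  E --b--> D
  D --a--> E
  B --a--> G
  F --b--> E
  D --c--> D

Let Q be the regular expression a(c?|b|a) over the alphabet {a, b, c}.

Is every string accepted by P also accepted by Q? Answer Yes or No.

No

The string b is in L(P) but not in L(Q).
So L(P) ⊄ L(Q).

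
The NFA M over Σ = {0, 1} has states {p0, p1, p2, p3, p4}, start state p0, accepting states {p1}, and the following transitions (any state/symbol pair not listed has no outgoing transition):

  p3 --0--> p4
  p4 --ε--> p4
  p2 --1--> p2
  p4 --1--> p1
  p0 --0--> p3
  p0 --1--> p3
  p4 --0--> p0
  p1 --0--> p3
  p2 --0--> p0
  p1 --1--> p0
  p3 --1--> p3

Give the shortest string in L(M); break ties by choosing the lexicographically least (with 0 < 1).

001

A breadth-first search from p0 reaches an accepting state first via the path p0 → p3 → p4 → p1 on input 001.
No string of length < 3 is accepted (BFS exhausts all shorter strings without reaching an accepting state), and 001 is the lexicographically least accepting string of length 3.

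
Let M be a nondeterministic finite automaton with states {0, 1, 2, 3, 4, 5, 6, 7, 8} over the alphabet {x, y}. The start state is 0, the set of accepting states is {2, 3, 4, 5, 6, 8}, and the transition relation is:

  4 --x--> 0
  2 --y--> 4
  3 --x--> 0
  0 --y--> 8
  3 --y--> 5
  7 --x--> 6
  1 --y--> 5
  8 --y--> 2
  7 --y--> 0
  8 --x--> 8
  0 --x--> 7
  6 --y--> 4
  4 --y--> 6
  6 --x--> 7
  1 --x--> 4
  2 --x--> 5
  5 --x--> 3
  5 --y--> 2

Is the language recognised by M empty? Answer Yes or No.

No

The string y is accepted: the run 0 → 8 ends in the accepting state 8.
Since at least one string is accepted, L(M) is not empty.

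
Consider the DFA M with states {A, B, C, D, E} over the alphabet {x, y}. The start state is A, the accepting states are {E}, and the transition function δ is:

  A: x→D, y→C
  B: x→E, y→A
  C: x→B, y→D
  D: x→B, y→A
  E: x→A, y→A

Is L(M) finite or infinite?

infinite

State A is reachable from the start and can reach an accepting state, and it lies on the cycle A → C → B → A.
Traversing that cycle any number of times yields accepted strings of unbounded length, so the language is infinite.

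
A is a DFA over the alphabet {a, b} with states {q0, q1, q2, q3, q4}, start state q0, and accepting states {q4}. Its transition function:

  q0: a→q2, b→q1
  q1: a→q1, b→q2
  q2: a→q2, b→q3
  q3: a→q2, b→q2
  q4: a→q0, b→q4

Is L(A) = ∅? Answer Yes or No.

Yes

The states reachable from the start state are {q0, q1, q2, q3}.
None of the accepting states {q4} is reachable, so no string is accepted and L(A) = ∅.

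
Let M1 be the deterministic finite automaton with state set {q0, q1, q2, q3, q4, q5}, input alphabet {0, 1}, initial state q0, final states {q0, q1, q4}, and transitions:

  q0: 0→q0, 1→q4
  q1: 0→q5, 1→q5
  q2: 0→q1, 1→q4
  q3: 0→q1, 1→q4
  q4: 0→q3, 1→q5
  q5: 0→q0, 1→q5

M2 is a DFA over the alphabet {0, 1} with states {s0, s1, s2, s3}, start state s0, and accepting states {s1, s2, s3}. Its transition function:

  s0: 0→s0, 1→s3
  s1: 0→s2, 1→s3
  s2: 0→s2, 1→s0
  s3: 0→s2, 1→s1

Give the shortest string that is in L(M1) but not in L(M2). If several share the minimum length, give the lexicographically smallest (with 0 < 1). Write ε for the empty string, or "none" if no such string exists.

ε

The empty string ε is accepted by M1 but not by M2.
Since ε is the unique shortest string, it is the required witness.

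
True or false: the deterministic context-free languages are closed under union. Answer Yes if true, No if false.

No

{aⁿbⁿ : n≥0} and {aⁿb²ⁿ : n≥0} are each accepted by a deterministic PDA (push the a's; pop one per b, respectively one per two b's), but their union U is not. Suppose a DPDA M accepted U. Being deterministic, M has a single run on aⁿb²ⁿ, and since aⁿbⁿ ∈ U that run passes through an accepting configuration right after consuming the prefix aⁿbⁿ and then goes on to accept again after n more b's. Build an ordinary (nondeterministic) PDA M′ that simulates M on a's and b's and, at any moment when M is in an accepting state, may switch to a second mode in which it reads only c's, feeding each c to M as a b; M′ accepts when M does. Then M′ accepts aⁱbʲcᵏ (k≥1) exactly when both aⁱbʲ ∈ U and aⁱbʲ⁺ᵏ ∈ U, and checking the four cases (i=j or j=2i, combined with j+k=i or j+k=2i) leaves only i=j=k: so L(M′) ∩ a*b*c⁺ = {aⁿbⁿcⁿ : n≥1} would be context-free, which it is not (pumping lemma) — contradiction. (The union is an unambiguous CFL; it is determinism, not unambiguity, that fails.)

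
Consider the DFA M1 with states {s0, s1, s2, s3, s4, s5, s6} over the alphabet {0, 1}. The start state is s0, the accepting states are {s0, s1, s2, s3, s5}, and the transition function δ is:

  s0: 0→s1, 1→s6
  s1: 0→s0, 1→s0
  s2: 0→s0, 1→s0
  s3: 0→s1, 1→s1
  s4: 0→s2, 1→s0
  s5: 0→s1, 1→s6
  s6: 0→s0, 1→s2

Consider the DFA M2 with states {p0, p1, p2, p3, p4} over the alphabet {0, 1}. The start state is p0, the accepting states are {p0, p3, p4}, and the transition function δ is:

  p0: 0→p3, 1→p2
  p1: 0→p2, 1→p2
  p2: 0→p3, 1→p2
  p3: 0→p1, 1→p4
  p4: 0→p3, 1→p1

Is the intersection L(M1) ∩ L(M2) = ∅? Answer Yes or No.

No

The empty string ε is accepted by both M1 and M2.
Hence L(M1) ∩ L(M2) ≠ ∅.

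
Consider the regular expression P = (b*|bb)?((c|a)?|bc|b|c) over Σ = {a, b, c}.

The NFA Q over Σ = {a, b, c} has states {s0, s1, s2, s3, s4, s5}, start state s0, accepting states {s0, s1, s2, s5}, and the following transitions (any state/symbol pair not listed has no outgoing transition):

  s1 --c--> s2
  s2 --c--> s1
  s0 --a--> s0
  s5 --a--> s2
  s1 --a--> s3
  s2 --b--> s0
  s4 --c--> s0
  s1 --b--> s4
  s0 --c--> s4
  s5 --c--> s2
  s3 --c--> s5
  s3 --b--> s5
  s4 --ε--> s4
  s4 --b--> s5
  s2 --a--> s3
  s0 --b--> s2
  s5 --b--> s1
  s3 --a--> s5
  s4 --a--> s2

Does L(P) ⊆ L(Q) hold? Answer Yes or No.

The string c is in L(P) but not in L(Q).
So L(P) ⊄ L(Q).

No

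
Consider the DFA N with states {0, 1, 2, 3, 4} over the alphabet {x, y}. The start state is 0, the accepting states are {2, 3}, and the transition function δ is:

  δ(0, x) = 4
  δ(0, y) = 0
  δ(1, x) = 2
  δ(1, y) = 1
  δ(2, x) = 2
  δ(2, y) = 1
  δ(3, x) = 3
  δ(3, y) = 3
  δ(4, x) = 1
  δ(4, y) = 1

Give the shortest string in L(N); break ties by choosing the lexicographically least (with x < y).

A breadth-first search from 0 reaches an accepting state first via the path 0 → 4 → 1 → 2 on input xxx.
No string of length < 3 is accepted (BFS exhausts all shorter strings without reaching an accepting state), and xxx is the lexicographically least accepting string of length 3.

xxx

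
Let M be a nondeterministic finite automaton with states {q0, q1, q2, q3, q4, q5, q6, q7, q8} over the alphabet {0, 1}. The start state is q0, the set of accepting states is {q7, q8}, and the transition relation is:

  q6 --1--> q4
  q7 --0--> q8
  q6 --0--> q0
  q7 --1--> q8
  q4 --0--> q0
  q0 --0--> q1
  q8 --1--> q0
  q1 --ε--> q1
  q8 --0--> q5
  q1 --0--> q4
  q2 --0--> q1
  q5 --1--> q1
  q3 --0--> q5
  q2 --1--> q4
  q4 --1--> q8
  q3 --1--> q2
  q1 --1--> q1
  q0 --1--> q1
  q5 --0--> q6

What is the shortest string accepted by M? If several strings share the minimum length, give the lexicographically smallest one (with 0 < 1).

A breadth-first search from q0 reaches an accepting state first via the path q0 → q1 → q4 → q8 on input 001.
No string of length < 3 is accepted (BFS exhausts all shorter strings without reaching an accepting state), and 001 is the lexicographically least accepting string of length 3.

001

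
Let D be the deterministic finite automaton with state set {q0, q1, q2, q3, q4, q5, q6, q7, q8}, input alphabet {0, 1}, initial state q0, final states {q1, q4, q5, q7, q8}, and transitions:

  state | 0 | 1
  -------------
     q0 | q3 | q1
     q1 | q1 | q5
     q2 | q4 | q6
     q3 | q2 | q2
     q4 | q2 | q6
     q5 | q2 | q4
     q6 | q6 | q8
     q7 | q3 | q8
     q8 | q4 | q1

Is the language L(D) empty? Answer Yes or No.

No

The string 1 is accepted: the run q0 → q1 ends in the accepting state q1.
Since at least one string is accepted, L(D) is not empty.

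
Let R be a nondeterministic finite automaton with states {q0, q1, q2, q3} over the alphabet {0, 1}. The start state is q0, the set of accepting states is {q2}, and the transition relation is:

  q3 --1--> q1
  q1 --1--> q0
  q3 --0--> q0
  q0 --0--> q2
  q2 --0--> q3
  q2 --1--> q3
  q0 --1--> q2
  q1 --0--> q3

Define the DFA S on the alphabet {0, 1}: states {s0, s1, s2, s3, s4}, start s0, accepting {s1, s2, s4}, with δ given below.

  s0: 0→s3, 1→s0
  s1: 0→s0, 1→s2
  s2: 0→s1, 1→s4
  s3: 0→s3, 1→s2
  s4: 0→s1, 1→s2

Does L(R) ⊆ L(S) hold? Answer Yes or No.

No

The string 0 is in L(R) but not in L(S).
So L(R) ⊄ L(S).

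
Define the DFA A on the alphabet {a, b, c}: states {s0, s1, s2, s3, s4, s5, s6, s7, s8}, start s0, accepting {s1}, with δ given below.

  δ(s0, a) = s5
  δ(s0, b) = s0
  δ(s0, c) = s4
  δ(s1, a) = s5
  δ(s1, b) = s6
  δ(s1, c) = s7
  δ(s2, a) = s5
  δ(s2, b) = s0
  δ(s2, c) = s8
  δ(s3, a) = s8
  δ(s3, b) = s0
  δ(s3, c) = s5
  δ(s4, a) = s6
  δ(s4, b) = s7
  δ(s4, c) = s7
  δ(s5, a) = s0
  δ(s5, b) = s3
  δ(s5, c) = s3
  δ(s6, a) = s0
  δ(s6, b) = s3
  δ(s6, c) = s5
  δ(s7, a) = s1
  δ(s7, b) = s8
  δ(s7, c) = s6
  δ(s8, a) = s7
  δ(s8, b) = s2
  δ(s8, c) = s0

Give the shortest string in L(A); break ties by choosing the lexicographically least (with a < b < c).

cba

A breadth-first search from s0 reaches an accepting state first via the path s0 → s4 → s7 → s1 on input cba.
No string of length < 3 is accepted (BFS exhausts all shorter strings without reaching an accepting state), and cba is the lexicographically least accepting string of length 3.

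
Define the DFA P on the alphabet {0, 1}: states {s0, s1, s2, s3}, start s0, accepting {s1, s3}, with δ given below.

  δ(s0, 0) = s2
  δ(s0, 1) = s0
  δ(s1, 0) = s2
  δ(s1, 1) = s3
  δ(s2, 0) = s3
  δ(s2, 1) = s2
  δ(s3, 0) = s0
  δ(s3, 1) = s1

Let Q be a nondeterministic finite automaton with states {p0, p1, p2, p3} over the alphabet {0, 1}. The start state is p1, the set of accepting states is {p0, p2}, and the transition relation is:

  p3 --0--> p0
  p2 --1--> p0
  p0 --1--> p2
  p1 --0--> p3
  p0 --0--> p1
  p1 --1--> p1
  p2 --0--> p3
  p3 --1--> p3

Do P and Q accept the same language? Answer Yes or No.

Yes

Exploring the product automaton P × Q from the start pair (s0, p1), following both machines on each input symbol, reaches 4 state pairs: (s0, p1), (s2, p3), (s3, p0), (s1, p2).
P accepts in {s1, s3} and Q accepts in {p0, p2}. In every reachable pair the two components are either both accepting — (s3, p0), (s1, p2) — or both non-accepting, so no string is accepted by exactly one of the machines: L(P) \ L(Q) and L(Q) \ L(P) are both empty.
Hence every string is accepted by P iff it is accepted by Q, and the two languages coincide.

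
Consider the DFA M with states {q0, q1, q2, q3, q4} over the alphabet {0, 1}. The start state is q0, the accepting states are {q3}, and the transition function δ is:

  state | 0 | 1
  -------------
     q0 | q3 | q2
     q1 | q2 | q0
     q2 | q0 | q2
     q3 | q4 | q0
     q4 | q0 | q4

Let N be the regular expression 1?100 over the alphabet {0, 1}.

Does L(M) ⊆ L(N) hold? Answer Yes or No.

No

The string 0 is in L(M) but not in L(N).
So L(M) ⊄ L(N).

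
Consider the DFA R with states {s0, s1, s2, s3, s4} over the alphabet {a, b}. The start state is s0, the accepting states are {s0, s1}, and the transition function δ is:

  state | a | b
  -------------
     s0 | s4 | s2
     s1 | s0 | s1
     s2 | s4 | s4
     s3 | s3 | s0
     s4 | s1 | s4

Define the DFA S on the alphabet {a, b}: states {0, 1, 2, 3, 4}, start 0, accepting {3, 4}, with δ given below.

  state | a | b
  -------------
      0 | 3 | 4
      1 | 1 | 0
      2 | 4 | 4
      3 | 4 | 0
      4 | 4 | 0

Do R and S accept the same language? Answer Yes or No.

No

The empty string ε is accepted by R but rejected by S.
So L(R) ≠ L(S).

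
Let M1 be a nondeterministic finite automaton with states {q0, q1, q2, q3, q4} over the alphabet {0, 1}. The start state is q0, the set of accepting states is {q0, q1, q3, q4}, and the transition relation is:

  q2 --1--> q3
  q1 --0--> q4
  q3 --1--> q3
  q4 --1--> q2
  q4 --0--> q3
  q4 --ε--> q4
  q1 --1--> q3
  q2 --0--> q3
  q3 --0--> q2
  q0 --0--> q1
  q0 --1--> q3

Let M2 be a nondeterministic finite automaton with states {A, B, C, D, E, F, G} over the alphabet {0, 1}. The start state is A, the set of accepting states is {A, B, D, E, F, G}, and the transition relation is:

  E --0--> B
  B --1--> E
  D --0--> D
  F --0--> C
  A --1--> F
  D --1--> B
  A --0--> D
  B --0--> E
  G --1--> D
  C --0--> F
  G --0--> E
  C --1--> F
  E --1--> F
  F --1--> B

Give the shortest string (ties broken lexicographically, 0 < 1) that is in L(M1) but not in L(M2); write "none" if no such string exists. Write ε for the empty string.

Exploring the product automaton M1 × M2 from the start pair (q0, A), following both machines on each input symbol, reaches 11 state pairs: (q0, A), (q1, D), (q3, F), (q4, D), (q3, B), (q2, C), (q3, D), (q2, B), (q2, E), (q3, E), (q2, D).
M1 accepts in {q0, q1, q3, q4} and M2 accepts in {A, B, D, E, F, G}. The reachable pairs whose M1-component is accepting are (q0, A), (q1, D), (q3, F), (q4, D), (q3, B), (q3, D), (q3, E); in each of them the M2-component is accepting too, so the product for L(M1) \ L(M2) (M1-component accepting, M2-component rejecting) has no reachable accepting pair and the difference is empty.
So every string accepted by M1 is also accepted by M2: L(M1) \ L(M2) = ∅ and there is no such string.

none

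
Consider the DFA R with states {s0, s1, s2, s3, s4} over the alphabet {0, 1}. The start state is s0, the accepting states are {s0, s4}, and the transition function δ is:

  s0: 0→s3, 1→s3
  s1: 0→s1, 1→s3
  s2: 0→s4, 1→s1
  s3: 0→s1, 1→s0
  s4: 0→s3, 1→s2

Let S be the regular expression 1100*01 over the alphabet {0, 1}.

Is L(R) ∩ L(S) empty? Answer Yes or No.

Converting the expression S to a DFA (subset construction, then merging equivalent states) gives the minimal DFA with states {r0, r1, r2, r3, r4, r5, r6}, start state r0, accepting states {r6} and transitions r0: 0→r1, 1→r2; r1: 0→r1, 1→r1; r2: 0→r1, 1→r3; r3: 0→r4, 1→r1; r4: 0→r5, 1→r1; r5: 0→r5, 1→r6; r6: 0→r1, 1→r1.
Exploring the product automaton R × S from the start pair (s0, r0), following both machines on each input symbol, reaches 9 state pairs: (s0, r0), (s3, r1), (s3, r2), (s1, r1), (s0, r1), (s0, r3), (s3, r4), (s1, r5), (s3, r6).
R accepts in {s0, s4} and S accepts in {r6}; no reachable pair has both components accepting, so no string drives both machines to acceptance simultaneously and L(R) ∩ L(S) = ∅.
So no string is accepted by both, and the intersection is empty.

Yes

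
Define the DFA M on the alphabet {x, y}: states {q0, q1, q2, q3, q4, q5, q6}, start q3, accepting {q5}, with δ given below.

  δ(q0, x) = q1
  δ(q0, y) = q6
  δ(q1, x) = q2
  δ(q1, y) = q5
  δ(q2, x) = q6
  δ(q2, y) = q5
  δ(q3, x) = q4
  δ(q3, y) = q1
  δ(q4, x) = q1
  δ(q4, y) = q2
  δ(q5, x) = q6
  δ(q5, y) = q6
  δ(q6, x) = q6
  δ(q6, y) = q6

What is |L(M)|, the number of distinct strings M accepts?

5

The useful subgraph on states {q1, q2, q3, q4, q5} is acyclic, so L(M) is finite; the longest accepting path visits 5 useful states, giving maximum string length 4.
Counting accepting paths from q3 by length: 1 of length 2, 3 of length 3, 1 of length 4. Total 5.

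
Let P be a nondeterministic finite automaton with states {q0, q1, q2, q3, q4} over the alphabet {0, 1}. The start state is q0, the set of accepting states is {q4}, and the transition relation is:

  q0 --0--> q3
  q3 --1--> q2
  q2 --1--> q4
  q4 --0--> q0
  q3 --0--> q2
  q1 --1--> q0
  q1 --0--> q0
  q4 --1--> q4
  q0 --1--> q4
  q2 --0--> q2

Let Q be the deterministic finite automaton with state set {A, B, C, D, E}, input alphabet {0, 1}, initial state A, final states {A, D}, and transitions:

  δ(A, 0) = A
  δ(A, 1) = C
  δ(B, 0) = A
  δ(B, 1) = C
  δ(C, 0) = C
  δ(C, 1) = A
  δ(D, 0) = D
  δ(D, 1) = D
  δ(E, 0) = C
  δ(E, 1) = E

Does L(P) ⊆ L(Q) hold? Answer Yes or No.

No

The string 1 is in L(P) but not in L(Q).
So L(P) ⊄ L(Q).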